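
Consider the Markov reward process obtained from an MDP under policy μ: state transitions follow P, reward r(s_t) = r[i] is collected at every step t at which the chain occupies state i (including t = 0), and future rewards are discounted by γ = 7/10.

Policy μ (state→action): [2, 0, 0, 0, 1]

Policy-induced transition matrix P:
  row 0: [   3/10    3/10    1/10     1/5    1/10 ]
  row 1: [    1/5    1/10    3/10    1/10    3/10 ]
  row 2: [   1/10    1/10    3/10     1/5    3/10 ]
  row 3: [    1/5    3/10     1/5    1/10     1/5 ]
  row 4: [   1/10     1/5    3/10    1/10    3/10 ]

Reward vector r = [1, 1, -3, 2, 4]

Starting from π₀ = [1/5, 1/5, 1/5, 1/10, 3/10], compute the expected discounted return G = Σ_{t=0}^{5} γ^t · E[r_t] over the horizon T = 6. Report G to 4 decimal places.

G = 2.9272

t=0: π = [0.2000, 0.2000, 0.2000, 0.1000, 0.3000], E[r] = 1.2000, γ^t·E[r] = 1.200000, running G = 1.200000
t=1: π = [0.1700, 0.1900, 0.2500, 0.1400, 0.2500], E[r] = 0.8900, γ^t·E[r] = 0.623000, running G = 1.823000
t=2: π = [0.1670, 0.1870, 0.2520, 0.1420, 0.2520], E[r] = 0.8900, γ^t·E[r] = 0.436100, running G = 2.259100
t=3: π = [0.1663, 0.1870, 0.2524, 0.1419, 0.2524], E[r] = 0.8895, γ^t·E[r] = 0.305099, running G = 2.564199
t=4: π = [0.1662, 0.1869, 0.2526, 0.1419, 0.2526], E[r] = 0.8893, γ^t·E[r] = 0.213526, running G = 2.777724
t=5: π = [0.1661, 0.1869, 0.2526, 0.1419, 0.2526], E[r] = 0.8893, γ^t·E[r] = 0.149462, running G = 2.927187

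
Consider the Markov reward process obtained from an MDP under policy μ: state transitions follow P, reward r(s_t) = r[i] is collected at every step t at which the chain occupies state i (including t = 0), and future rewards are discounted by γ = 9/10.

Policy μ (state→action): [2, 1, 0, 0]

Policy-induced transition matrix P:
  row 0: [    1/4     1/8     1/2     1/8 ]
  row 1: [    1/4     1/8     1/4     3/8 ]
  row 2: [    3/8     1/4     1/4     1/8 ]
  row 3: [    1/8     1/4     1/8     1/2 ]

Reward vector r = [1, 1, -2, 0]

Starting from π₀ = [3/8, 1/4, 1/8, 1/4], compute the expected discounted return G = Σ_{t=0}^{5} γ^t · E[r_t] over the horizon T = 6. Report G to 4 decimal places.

t=0: π = [0.3750, 0.2500, 0.1250, 0.2500], E[r] = 0.3750, γ^t·E[r] = 0.375000, running G = 0.375000
t=1: π = [0.2344, 0.1719, 0.3125, 0.2813], E[r] = -0.2188, γ^t·E[r] = -0.196875, running G = 0.178125
t=2: π = [0.2539, 0.1992, 0.2734, 0.2734], E[r] = -0.0938, γ^t·E[r] = -0.075938, running G = 0.102188
t=3: π = [0.2500, 0.1934, 0.2793, 0.2773], E[r] = -0.1152, γ^t·E[r] = -0.084006, running G = 0.018182
t=4: π = [0.2502, 0.1946, 0.2778, 0.2773], E[r] = -0.1108, γ^t·E[r] = -0.072722, running G = -0.054540
t=5: π = [0.2501, 0.1944, 0.2779, 0.2776], E[r] = -0.1113, γ^t·E[r] = -0.065738, running G = -0.120279

G = -0.1203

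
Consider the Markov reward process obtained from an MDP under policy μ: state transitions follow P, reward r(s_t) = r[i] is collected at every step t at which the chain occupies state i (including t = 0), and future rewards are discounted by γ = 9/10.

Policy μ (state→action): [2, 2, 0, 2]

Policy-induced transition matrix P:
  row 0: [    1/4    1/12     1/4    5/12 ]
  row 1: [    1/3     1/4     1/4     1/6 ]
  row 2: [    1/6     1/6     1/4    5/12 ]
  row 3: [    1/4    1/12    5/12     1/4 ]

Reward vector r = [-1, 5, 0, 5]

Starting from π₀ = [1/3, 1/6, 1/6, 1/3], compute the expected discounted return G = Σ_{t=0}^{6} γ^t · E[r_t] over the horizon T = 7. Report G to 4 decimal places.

t=0: π = [0.3333, 0.1667, 0.1667, 0.3333], E[r] = 2.1667, γ^t·E[r] = 2.166667, running G = 2.166667
t=1: π = [0.2500, 0.1250, 0.3056, 0.3194], E[r] = 1.9722, γ^t·E[r] = 1.775000, running G = 3.941667
t=2: π = [0.2350, 0.1296, 0.3032, 0.3322], E[r] = 2.0741, γ^t·E[r] = 1.680000, running G = 5.621667
t=3: π = [0.2355, 0.1302, 0.3054, 0.3289], E[r] = 2.0600, γ^t·E[r] = 1.501734, running G = 7.123401
t=4: π = [0.2354, 0.1305, 0.3048, 0.3293], E[r] = 2.0635, γ^t·E[r] = 1.353860, running G = 8.477261
t=5: π = [0.2355, 0.1305, 0.3049, 0.3292], E[r] = 2.0628, γ^t·E[r] = 1.218034, running G = 9.695296
t=6: π = [0.2355, 0.1305, 0.3049, 0.3292], E[r] = 2.0629, γ^t·E[r] = 1.096309, running G = 10.791604

G = 10.7916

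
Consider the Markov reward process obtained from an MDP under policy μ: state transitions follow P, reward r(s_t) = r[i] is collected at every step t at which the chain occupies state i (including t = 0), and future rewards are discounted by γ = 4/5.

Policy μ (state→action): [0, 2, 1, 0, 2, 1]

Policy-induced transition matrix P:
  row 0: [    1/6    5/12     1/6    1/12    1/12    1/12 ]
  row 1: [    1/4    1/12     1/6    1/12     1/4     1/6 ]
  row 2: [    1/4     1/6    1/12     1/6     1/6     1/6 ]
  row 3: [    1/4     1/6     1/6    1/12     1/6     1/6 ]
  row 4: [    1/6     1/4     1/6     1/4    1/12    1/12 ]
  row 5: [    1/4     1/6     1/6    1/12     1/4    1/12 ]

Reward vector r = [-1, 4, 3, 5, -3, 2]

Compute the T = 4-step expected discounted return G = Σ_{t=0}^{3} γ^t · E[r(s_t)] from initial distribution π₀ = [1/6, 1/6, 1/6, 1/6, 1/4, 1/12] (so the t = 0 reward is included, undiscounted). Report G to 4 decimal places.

G = 4.2252

t=0: π = [0.1667, 0.1667, 0.1667, 0.1667, 0.2500, 0.0833], E[r] = 1.2500, γ^t·E[r] = 1.250000, running G = 1.250000
t=1: π = [0.2153, 0.2153, 0.1528, 0.1389, 0.1528, 0.1250], E[r] = 1.5903, γ^t·E[r] = 1.272222, running G = 2.522222
t=2: π = [0.2193, 0.2153, 0.1539, 0.1215, 0.1644, 0.1256], E[r] = 1.4693, γ^t·E[r] = 0.940370, running G = 3.462593
t=3: π = [0.2180, 0.2173, 0.1538, 0.1236, 0.1631, 0.1242], E[r] = 1.4894, γ^t·E[r] = 0.762593, running G = 4.225185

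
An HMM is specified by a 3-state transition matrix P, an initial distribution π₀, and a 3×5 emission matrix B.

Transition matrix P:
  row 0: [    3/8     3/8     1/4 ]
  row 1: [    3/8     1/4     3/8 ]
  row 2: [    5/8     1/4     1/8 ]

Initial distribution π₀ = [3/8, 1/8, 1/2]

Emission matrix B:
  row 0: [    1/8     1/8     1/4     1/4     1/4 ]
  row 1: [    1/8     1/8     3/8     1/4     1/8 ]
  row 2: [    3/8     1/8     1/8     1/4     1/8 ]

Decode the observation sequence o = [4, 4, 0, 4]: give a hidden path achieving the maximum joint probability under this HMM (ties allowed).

t=0: δ = [9.375e-02, 1.562e-02, 6.250e-02]  (obs o_0=4)
t=1: δ = [9.766e-03, 4.395e-03, 2.930e-03]  ψ = [2, 0, 0]  (obs o_1=4)
t=2: δ = [4.578e-04, 4.578e-04, 9.155e-04]  ψ = [0, 0, 0]  (obs o_2=0)
t=3: δ = [1.431e-04, 2.861e-05, 2.146e-05]  ψ = [2, 2, 1]  (obs o_3=4)
backtrack: best end state = 0; path = [2, 0, 2, 0]

path = [2, 0, 2, 0]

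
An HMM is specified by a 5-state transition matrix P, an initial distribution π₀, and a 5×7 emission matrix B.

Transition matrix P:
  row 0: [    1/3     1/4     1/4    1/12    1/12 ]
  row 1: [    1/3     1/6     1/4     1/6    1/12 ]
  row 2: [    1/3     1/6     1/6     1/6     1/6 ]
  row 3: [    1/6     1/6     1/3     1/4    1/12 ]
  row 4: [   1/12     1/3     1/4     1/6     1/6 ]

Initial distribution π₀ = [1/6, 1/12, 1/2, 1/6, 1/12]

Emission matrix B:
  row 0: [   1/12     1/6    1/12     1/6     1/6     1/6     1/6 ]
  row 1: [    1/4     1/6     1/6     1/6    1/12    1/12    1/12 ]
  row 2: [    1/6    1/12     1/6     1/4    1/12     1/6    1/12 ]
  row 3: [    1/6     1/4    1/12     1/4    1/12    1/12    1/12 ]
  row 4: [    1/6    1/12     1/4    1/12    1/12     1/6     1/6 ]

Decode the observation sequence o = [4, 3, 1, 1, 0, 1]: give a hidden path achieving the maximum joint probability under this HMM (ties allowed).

t=0: δ = [2.778e-02, 6.944e-03, 4.167e-02, 1.389e-02, 6.944e-03]  (obs o_0=4)
t=1: δ = [2.315e-03, 1.157e-03, 1.736e-03, 1.736e-03, 5.787e-04]  ψ = [2, 0, 0, 2, 2]  (obs o_1=3)
t=2: δ = [1.286e-04, 9.645e-05, 4.823e-05, 1.085e-04, 2.411e-05]  ψ = [0, 0, 0, 3, 2]  (obs o_2=1)
t=3: δ = [7.144e-06, 5.358e-06, 3.014e-06, 6.782e-06, 8.931e-07]  ψ = [0, 0, 3, 3, 0]  (obs o_3=1)
t=4: δ = [1.985e-07, 4.465e-07, 3.768e-07, 2.826e-07, 9.923e-08]  ψ = [0, 0, 3, 3, 0]  (obs o_4=0)
t=5: δ = [2.481e-08, 1.240e-08, 9.303e-09, 1.861e-08, 5.233e-09]  ψ = [1, 1, 1, 1, 2]  (obs o_5=1)
backtrack: best end state = 0; path = [2, 0, 0, 0, 1, 0]

path = [2, 0, 0, 0, 1, 0]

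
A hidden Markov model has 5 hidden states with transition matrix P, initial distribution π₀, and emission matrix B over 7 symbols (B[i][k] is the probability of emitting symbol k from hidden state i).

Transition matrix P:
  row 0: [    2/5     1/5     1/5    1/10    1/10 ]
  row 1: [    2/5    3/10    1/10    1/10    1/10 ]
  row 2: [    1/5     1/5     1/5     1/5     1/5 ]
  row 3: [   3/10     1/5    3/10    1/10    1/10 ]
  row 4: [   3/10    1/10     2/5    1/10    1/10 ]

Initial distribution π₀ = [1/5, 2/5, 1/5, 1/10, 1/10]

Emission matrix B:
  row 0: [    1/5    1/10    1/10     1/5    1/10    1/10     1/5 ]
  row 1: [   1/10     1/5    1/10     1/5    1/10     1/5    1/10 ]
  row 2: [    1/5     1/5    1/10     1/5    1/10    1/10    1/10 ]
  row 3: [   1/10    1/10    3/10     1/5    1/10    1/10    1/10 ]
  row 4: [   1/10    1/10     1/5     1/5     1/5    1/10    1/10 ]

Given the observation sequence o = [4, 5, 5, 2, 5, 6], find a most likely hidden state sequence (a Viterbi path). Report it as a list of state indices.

path = [1, 1, 1, 1, 1, 0]

t=0: δ = [2.000e-02, 4.000e-02, 2.000e-02, 1.000e-02, 2.000e-02]  (obs o_0=4)
t=1: δ = [1.600e-03, 2.400e-03, 8.000e-04, 4.000e-04, 4.000e-04]  ψ = [1, 1, 4, 1, 1]  (obs o_1=5)
t=2: δ = [9.600e-05, 1.440e-04, 3.200e-05, 2.400e-05, 2.400e-05]  ψ = [1, 1, 0, 1, 1]  (obs o_2=5)
t=3: δ = [5.760e-06, 4.320e-06, 1.920e-06, 4.320e-06, 2.880e-06]  ψ = [1, 1, 0, 1, 1]  (obs o_3=2)
t=4: δ = [2.304e-07, 2.592e-07, 1.296e-07, 5.760e-08, 5.760e-08]  ψ = [0, 1, 3, 0, 0]  (obs o_4=5)
t=5: δ = [2.074e-08, 7.776e-09, 4.608e-09, 2.592e-09, 2.592e-09]  ψ = [1, 1, 0, 1, 1]  (obs o_5=6)
backtrack: best end state = 0; path = [1, 1, 1, 1, 1, 0]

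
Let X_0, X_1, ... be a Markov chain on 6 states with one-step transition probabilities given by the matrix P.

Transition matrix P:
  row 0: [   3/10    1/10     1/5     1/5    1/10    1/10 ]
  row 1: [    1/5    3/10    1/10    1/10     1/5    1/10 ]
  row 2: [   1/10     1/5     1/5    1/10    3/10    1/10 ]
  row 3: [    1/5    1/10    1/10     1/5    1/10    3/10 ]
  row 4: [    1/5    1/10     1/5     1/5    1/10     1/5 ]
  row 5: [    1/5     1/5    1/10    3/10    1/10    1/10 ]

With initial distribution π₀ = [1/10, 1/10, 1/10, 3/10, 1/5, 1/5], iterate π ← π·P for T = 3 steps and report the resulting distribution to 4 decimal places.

t=0: π = [0.1000, 0.1000, 0.1000, 0.3000, 0.2000, 0.2000]
t=1: π = [0.2000, 0.1500, 0.1400, 0.2000, 0.1300, 0.1800]
t=2: π = [0.2060, 0.1620, 0.1470, 0.1890, 0.1430, 0.1530]
t=3: π = [0.2059, 0.1624, 0.1496, 0.1844, 0.1456, 0.1521]

π = [0.2059, 0.1624, 0.1496, 0.1844, 0.1456, 0.1521]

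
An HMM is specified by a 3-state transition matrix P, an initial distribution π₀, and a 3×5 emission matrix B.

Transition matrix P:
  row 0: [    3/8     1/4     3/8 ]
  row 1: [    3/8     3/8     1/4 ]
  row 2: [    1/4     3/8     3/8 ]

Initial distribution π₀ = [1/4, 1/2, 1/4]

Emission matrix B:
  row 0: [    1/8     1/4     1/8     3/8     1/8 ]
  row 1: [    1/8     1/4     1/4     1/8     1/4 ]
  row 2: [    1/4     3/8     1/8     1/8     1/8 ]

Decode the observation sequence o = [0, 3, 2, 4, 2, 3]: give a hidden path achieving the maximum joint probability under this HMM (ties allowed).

t=0: δ = [3.125e-02, 6.250e-02, 6.250e-02]  (obs o_0=0)
t=1: δ = [8.789e-03, 2.930e-03, 2.930e-03]  ψ = [1, 1, 2]  (obs o_1=3)
t=2: δ = [4.120e-04, 5.493e-04, 4.120e-04]  ψ = [0, 0, 0]  (obs o_2=2)
t=3: δ = [2.575e-05, 5.150e-05, 1.931e-05]  ψ = [1, 1, 0]  (obs o_3=4)
t=4: δ = [2.414e-06, 4.828e-06, 1.609e-06]  ψ = [1, 1, 1]  (obs o_4=2)
t=5: δ = [6.789e-07, 2.263e-07, 1.509e-07]  ψ = [1, 1, 1]  (obs o_5=3)
backtrack: best end state = 0; path = [1, 0, 1, 1, 1, 0]

path = [1, 0, 1, 1, 1, 0]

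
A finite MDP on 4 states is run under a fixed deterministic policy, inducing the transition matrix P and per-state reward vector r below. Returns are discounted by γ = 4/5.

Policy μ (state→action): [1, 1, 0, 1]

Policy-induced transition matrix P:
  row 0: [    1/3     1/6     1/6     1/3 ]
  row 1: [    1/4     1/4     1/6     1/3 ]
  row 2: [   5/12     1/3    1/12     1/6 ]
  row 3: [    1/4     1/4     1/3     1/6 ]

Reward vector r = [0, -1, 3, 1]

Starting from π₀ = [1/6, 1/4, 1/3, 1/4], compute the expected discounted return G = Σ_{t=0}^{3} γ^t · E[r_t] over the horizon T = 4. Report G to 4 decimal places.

t=0: π = [0.1667, 0.2500, 0.3333, 0.2500], E[r] = 1.0000, γ^t·E[r] = 1.000000, running G = 1.000000
t=1: π = [0.3194, 0.2639, 0.1806, 0.2361], E[r] = 0.5139, γ^t·E[r] = 0.411111, running G = 1.411111
t=2: π = [0.3067, 0.2384, 0.1910, 0.2639], E[r] = 0.5984, γ^t·E[r] = 0.382963, running G = 1.794074
t=3: π = [0.3074, 0.2404, 0.1947, 0.2575], E[r] = 0.6014, γ^t·E[r] = 0.307901, running G = 2.101975

G = 2.1020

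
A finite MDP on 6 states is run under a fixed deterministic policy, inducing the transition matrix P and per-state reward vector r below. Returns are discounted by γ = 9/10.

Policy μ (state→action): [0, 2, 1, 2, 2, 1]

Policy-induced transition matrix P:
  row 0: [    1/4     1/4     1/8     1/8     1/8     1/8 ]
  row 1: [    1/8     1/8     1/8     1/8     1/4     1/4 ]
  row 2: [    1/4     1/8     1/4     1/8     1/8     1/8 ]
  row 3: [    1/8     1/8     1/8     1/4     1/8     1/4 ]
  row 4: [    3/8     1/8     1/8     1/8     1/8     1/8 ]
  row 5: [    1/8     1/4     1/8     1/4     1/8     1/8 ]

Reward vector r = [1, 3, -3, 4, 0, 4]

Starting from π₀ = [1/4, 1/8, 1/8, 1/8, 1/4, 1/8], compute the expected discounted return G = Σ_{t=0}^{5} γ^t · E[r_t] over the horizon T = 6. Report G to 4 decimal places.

G = 7.1970

t=0: π = [0.2500, 0.1250, 0.1250, 0.1250, 0.2500, 0.1250], E[r] = 1.2500, γ^t·E[r] = 1.250000, running G = 1.250000
t=1: π = [0.2344, 0.1719, 0.1406, 0.1563, 0.1406, 0.1563], E[r] = 1.5781, γ^t·E[r] = 1.420313, running G = 2.670313
t=2: π = [0.2070, 0.1738, 0.1426, 0.1641, 0.1465, 0.1660], E[r] = 1.6211, γ^t·E[r] = 1.313086, running G = 3.983398
t=3: π = [0.2053, 0.1716, 0.1428, 0.1663, 0.1467, 0.1672], E[r] = 1.6257, γ^t·E[r] = 1.185159, running G = 5.168557
t=4: π = [0.2052, 0.1716, 0.1429, 0.1667, 0.1465, 0.1672], E[r] = 1.6270, γ^t·E[r] = 1.067504, running G = 6.236061
t=5: π = [0.2051, 0.1716, 0.1429, 0.1667, 0.1464, 0.1673], E[r] = 1.6273, γ^t·E[r] = 0.960907, running G = 7.196968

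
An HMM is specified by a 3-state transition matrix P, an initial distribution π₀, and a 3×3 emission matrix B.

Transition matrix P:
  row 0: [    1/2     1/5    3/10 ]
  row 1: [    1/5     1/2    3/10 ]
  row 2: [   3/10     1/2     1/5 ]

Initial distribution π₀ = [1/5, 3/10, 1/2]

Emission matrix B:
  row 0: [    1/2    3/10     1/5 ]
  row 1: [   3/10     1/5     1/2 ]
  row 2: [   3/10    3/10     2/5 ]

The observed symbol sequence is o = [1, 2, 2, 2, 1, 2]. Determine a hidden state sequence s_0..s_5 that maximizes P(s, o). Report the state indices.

path = [2, 1, 1, 1, 1, 1]

t=0: δ = [6.000e-02, 6.000e-02, 1.500e-01]  (obs o_0=1)
t=1: δ = [9.000e-03, 3.750e-02, 1.200e-02]  ψ = [2, 2, 2]  (obs o_1=2)
t=2: δ = [1.500e-03, 9.375e-03, 4.500e-03]  ψ = [1, 1, 1]  (obs o_2=2)
t=3: δ = [3.750e-04, 2.344e-03, 1.125e-03]  ψ = [1, 1, 1]  (obs o_3=2)
t=4: δ = [1.406e-04, 2.344e-04, 2.109e-04]  ψ = [1, 1, 1]  (obs o_4=1)
t=5: δ = [1.406e-05, 5.859e-05, 2.812e-05]  ψ = [0, 1, 1]  (obs o_5=2)
backtrack: best end state = 1; path = [2, 1, 1, 1, 1, 1]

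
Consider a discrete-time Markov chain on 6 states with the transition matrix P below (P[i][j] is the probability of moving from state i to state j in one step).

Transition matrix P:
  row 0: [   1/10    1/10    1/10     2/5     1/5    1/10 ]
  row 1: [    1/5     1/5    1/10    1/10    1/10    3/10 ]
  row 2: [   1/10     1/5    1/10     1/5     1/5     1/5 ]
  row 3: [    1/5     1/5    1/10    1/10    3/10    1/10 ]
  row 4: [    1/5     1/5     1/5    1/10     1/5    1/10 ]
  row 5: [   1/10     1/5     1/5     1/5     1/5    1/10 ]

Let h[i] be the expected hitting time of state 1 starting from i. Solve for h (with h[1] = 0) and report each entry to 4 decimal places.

h = [5.9268, 0.0000, 5.3782, 5.4325, 5.4276, 5.3782]

First-step conditioning: h[1] = 0; for i ≠ 1, h[i] = 1 + Σ_k P[i][k]·h[k].
  h[0] = 1 + 1/10·h[0] + 1/10·h[2] + 2/5·h[3] + 1/5·h[4] + 1/10·h[5]
  h[2] = 1 + 1/10·h[0] + 1/10·h[2] + 1/5·h[3] + 1/5·h[4] + 1/5·h[5]
  h[3] = 1 + 1/5·h[0] + 1/10·h[2] + 1/10·h[3] + 3/10·h[4] + 1/10·h[5]
  h[4] = 1 + 1/5·h[0] + 1/5·h[2] + 1/10·h[3] + 1/5·h[4] + 1/10·h[5]
  h[5] = 1 + 1/10·h[0] + 1/5·h[2] + 1/5·h[3] + 1/5·h[4] + 1/10·h[5]
Solving the 5×5 linear system over states ≠ 1 gives exactly h = [11990/2023, 0, 640/119, 1570/289, 10980/2023, 640/119] (h[1] = 0 is the target).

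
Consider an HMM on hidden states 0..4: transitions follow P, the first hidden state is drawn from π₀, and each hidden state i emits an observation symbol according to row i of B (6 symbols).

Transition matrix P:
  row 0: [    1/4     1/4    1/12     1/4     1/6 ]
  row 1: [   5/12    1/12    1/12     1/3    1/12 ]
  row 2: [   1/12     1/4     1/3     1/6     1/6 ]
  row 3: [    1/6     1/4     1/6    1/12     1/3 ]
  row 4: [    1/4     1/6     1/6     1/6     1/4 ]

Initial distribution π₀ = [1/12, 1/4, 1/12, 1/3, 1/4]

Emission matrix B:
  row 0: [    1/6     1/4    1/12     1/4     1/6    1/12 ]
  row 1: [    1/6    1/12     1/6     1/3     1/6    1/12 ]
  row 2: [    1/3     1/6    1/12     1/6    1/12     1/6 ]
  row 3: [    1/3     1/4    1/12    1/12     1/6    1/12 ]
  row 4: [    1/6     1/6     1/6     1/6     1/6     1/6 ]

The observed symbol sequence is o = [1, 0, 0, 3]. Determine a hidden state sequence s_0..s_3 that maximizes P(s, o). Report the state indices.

t=0: δ = [2.083e-02, 2.083e-02, 1.389e-02, 8.333e-02, 4.167e-02]  (obs o_0=1)
t=1: δ = [2.315e-03, 3.472e-03, 4.630e-03, 2.315e-03, 4.630e-03]  ψ = [3, 3, 3, 1, 3]  (obs o_1=0)
t=2: δ = [2.411e-04, 1.929e-04, 5.144e-04, 3.858e-04, 1.929e-04]  ψ = [1, 2, 2, 1, 4]  (obs o_2=0)
t=3: δ = [2.009e-05, 4.287e-05, 2.858e-05, 7.144e-06, 2.143e-05]  ψ = [1, 2, 2, 2, 3]  (obs o_3=3)
backtrack: best end state = 1; path = [3, 2, 2, 1]

path = [3, 2, 2, 1]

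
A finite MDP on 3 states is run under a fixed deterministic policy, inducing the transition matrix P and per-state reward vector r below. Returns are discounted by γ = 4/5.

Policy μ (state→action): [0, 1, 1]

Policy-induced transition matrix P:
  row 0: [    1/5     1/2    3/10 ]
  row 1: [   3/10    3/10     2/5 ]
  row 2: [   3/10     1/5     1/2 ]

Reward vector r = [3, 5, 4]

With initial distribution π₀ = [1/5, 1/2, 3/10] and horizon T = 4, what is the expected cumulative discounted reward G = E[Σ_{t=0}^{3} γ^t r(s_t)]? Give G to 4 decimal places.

t=0: π = [0.2000, 0.5000, 0.3000], E[r] = 4.3000, γ^t·E[r] = 4.300000, running G = 4.300000
t=1: π = [0.2800, 0.3100, 0.4100], E[r] = 4.0300, γ^t·E[r] = 3.224000, running G = 7.524000
t=2: π = [0.2720, 0.3150, 0.4130], E[r] = 4.0430, γ^t·E[r] = 2.587520, running G = 10.111520
t=3: π = [0.2728, 0.3131, 0.4141], E[r] = 4.0403, γ^t·E[r] = 2.068634, running G = 12.180154

G = 12.1802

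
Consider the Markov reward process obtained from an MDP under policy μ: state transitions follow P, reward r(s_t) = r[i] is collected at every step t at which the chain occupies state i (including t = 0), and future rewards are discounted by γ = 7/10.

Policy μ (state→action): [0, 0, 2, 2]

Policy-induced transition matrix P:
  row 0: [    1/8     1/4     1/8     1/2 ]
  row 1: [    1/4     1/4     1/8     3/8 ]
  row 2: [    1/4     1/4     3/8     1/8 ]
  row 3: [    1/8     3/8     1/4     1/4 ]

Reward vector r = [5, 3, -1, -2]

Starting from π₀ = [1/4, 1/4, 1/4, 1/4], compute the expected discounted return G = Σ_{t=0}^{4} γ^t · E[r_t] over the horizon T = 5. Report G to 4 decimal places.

G = 2.9545

t=0: π = [0.2500, 0.2500, 0.2500, 0.2500], E[r] = 1.2500, γ^t·E[r] = 1.250000, running G = 1.250000
t=1: π = [0.1875, 0.2813, 0.2188, 0.3125], E[r] = 0.9375, γ^t·E[r] = 0.656250, running G = 1.906250
t=2: π = [0.1875, 0.2891, 0.2188, 0.3047], E[r] = 0.9766, γ^t·E[r] = 0.478516, running G = 2.384766
t=3: π = [0.1885, 0.2881, 0.2178, 0.3057], E[r] = 0.9775, γ^t·E[r] = 0.335296, running G = 2.720062
t=4: π = [0.1882, 0.2882, 0.2177, 0.3059], E[r] = 0.9763, γ^t·E[r] = 0.234414, running G = 2.954476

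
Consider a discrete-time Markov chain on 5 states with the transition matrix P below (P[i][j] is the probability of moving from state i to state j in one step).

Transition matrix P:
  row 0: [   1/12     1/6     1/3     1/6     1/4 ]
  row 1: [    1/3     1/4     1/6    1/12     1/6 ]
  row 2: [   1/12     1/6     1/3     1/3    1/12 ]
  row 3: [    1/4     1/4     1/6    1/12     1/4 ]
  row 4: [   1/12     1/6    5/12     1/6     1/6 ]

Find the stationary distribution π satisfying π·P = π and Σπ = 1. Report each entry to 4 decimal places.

π = [0.1633, 0.1984, 0.2842, 0.1823, 0.1718]

Balance equations π_j = Σ_i π_i·P[i][j]:
  π_0 = 1/12·π_0 + 1/3·π_1 + 1/12·π_2 + 1/4·π_3 + 1/12·π_4
  π_1 = 1/6·π_0 + 1/4·π_1 + 1/6·π_2 + 1/4·π_3 + 1/6·π_4
  π_2 = 1/3·π_0 + 1/6·π_1 + 1/3·π_2 + 1/6·π_3 + 5/12·π_4
  π_3 = 1/6·π_0 + 1/12·π_1 + 1/3·π_2 + 1/12·π_3 + 1/6·π_4
  normalize: π_0 + π_1 + π_2 + π_3 + π_4 = 1
Solving the linear system gives exactly π = [1909/11689, 2319/11689, 3322/11689, 2131/11689, 2008/11689].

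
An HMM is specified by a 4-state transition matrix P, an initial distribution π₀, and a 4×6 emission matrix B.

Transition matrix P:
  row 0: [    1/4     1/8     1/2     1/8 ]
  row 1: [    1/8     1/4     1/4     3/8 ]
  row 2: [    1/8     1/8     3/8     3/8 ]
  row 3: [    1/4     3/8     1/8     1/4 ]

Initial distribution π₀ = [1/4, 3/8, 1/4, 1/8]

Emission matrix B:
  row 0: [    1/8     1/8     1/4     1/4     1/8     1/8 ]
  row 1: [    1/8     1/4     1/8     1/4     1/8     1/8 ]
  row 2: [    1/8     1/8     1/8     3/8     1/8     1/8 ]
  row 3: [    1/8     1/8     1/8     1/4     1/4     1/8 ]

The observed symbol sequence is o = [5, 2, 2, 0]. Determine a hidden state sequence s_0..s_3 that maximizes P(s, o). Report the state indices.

path = [1, 3, 0, 2]

t=0: δ = [3.125e-02, 4.688e-02, 3.125e-02, 1.562e-02]  (obs o_0=5)
t=1: δ = [1.953e-03, 1.465e-03, 1.953e-03, 2.197e-03]  ψ = [0, 1, 0, 1]  (obs o_1=2)
t=2: δ = [1.373e-04, 1.030e-04, 1.221e-04, 9.155e-05]  ψ = [3, 3, 0, 2]  (obs o_2=2)
t=3: δ = [4.292e-06, 4.292e-06, 8.583e-06, 5.722e-06]  ψ = [0, 3, 0, 2]  (obs o_3=0)
backtrack: best end state = 2; path = [1, 3, 0, 2]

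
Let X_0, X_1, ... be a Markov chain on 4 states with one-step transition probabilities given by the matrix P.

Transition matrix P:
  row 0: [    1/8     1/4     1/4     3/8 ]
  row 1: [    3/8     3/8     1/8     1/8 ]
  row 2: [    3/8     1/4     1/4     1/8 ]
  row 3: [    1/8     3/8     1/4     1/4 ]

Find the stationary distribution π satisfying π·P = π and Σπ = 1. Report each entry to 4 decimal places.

π = [0.2568, 0.3166, 0.2104, 0.2162]

Balance equations π_j = Σ_i π_i·P[i][j]:
  π_0 = 1/8·π_0 + 3/8·π_1 + 3/8·π_2 + 1/8·π_3
  π_1 = 1/4·π_0 + 3/8·π_1 + 1/4·π_2 + 3/8·π_3
  π_2 = 1/4·π_0 + 1/8·π_1 + 1/4·π_2 + 1/4·π_3
  normalize: π_0 + π_1 + π_2 + π_3 = 1
Solving the linear system gives exactly π = [19/74, 82/259, 109/518, 8/37].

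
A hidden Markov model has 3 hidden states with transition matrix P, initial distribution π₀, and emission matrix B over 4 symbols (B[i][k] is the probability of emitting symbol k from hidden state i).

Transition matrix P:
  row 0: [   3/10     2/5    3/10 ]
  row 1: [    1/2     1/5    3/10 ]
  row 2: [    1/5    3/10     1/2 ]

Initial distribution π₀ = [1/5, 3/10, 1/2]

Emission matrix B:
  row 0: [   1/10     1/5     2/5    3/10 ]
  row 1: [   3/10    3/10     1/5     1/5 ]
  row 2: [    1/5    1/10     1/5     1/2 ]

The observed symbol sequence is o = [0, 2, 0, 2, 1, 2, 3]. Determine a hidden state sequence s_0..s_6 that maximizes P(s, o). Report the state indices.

t=0: δ = [2.000e-02, 9.000e-02, 1.000e-01]  (obs o_0=0)
t=1: δ = [1.800e-02, 6.000e-03, 1.000e-02]  ψ = [1, 2, 2]  (obs o_1=2)
t=2: δ = [5.400e-04, 2.160e-03, 1.080e-03]  ψ = [0, 0, 0]  (obs o_2=0)
t=3: δ = [4.320e-04, 8.640e-05, 1.296e-04]  ψ = [1, 1, 1]  (obs o_3=2)
t=4: δ = [2.592e-05, 5.184e-05, 1.296e-05]  ψ = [0, 0, 0]  (obs o_4=1)
t=5: δ = [1.037e-05, 2.074e-06, 3.110e-06]  ψ = [1, 0, 1]  (obs o_5=2)
t=6: δ = [9.331e-07, 8.294e-07, 1.555e-06]  ψ = [0, 0, 0]  (obs o_6=3)
backtrack: best end state = 2; path = [1, 0, 1, 0, 1, 0, 2]

path = [1, 0, 1, 0, 1, 0, 2]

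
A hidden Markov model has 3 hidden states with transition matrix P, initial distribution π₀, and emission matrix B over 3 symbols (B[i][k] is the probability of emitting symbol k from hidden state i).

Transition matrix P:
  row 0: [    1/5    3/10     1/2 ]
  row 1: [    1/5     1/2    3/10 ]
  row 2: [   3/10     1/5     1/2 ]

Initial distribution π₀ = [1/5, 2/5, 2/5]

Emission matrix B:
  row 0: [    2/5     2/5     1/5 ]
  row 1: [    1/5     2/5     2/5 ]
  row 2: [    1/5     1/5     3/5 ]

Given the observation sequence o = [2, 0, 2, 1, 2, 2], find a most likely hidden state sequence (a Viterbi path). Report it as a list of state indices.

path = [2, 0, 2, 0, 2, 2]

t=0: δ = [4.000e-02, 1.600e-01, 2.400e-01]  (obs o_0=2)
t=1: δ = [2.880e-02, 1.600e-02, 2.400e-02]  ψ = [2, 1, 2]  (obs o_1=0)
t=2: δ = [1.440e-03, 3.456e-03, 8.640e-03]  ψ = [2, 0, 0]  (obs o_2=2)
t=3: δ = [1.037e-03, 6.912e-04, 8.640e-04]  ψ = [2, 1, 2]  (obs o_3=1)
t=4: δ = [5.184e-05, 1.382e-04, 3.110e-04]  ψ = [2, 1, 0]  (obs o_4=2)
t=5: δ = [1.866e-05, 2.765e-05, 9.331e-05]  ψ = [2, 1, 2]  (obs o_5=2)
backtrack: best end state = 2; path = [2, 0, 2, 0, 2, 2]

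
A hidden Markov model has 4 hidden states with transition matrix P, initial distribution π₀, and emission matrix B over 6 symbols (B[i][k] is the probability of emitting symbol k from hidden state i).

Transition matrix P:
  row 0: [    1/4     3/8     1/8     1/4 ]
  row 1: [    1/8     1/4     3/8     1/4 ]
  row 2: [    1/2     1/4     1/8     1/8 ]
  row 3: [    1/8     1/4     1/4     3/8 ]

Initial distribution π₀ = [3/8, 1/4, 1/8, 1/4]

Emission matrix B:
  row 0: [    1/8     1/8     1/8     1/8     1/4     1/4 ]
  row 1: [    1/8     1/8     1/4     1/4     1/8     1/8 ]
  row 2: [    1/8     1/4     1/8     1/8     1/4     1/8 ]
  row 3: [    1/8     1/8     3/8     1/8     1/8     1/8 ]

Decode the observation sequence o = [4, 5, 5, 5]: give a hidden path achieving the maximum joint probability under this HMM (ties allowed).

path = [0, 1, 2, 0]

t=0: δ = [9.375e-02, 3.125e-02, 3.125e-02, 3.125e-02]  (obs o_0=4)
t=1: δ = [5.859e-03, 4.395e-03, 1.465e-03, 2.930e-03]  ψ = [0, 0, 0, 0]  (obs o_1=5)
t=2: δ = [3.662e-04, 2.747e-04, 2.060e-04, 1.831e-04]  ψ = [0, 0, 1, 0]  (obs o_2=5)
t=3: δ = [2.575e-05, 1.717e-05, 1.287e-05, 1.144e-05]  ψ = [2, 0, 1, 0]  (obs o_3=5)
backtrack: best end state = 0; path = [0, 1, 2, 0]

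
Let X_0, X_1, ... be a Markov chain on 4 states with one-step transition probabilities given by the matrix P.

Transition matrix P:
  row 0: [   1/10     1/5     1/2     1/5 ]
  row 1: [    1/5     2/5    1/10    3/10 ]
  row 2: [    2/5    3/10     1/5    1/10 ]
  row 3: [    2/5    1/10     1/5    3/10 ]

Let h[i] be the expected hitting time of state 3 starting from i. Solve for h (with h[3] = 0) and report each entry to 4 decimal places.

h = [5.0233, 4.2326, 5.3488, 0.0000]

First-step conditioning: h[3] = 0; for i ≠ 3, h[i] = 1 + Σ_k P[i][k]·h[k].
  h[0] = 1 + 1/10·h[0] + 1/5·h[1] + 1/2·h[2]
  h[1] = 1 + 1/5·h[0] + 2/5·h[1] + 1/10·h[2]
  h[2] = 1 + 2/5·h[0] + 3/10·h[1] + 1/5·h[2]
Solving the 3×3 linear system over states ≠ 3 gives exactly h = [216/43, 182/43, 230/43, 0] (h[3] = 0 is the target).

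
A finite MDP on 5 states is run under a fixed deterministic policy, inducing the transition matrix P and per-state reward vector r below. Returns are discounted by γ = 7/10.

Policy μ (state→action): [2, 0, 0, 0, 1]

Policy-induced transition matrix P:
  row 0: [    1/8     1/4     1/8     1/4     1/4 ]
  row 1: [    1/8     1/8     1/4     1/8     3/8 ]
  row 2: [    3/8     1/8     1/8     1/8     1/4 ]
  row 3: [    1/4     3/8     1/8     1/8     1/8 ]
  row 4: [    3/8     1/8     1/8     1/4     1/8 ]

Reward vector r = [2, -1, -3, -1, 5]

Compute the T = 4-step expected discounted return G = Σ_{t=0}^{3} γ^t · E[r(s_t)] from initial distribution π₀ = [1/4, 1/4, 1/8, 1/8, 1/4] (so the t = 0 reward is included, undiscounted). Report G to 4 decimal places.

G = 2.1964

t=0: π = [0.2500, 0.2500, 0.1250, 0.1250, 0.2500], E[r] = 1.0000, γ^t·E[r] = 1.000000, running G = 1.000000
t=1: π = [0.2344, 0.1875, 0.1563, 0.1875, 0.2344], E[r] = 0.7969, γ^t·E[r] = 0.557813, running G = 1.557813
t=2: π = [0.2461, 0.2012, 0.1484, 0.1836, 0.2207], E[r] = 0.7656, γ^t·E[r] = 0.375156, running G = 1.932969
t=3: π = [0.2402, 0.2017, 0.1501, 0.1833, 0.2246], E[r] = 0.7681, γ^t·E[r] = 0.263447, running G = 2.196416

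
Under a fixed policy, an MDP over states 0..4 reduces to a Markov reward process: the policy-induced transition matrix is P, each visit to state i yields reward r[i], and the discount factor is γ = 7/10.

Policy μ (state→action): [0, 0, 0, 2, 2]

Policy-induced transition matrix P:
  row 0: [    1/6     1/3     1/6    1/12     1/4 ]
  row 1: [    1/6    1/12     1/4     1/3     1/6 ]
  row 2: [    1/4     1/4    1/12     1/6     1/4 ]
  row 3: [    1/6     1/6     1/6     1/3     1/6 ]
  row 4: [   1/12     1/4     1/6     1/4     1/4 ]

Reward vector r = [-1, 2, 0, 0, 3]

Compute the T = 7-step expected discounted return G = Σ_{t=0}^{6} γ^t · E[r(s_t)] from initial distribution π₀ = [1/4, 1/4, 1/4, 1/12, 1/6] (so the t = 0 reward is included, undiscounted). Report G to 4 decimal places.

t=0: π = [0.2500, 0.2500, 0.2500, 0.0833, 0.1667], E[r] = 0.7500, γ^t·E[r] = 0.750000, running G = 0.750000
t=1: π = [0.1736, 0.2222, 0.1667, 0.2153, 0.2222], E[r] = 0.9375, γ^t·E[r] = 0.656250, running G = 1.406250
t=2: π = [0.1620, 0.2095, 0.1713, 0.2436, 0.2135], E[r] = 0.8976, γ^t·E[r] = 0.439809, running G = 1.846059
t=3: π = [0.1631, 0.2083, 0.1698, 0.2465, 0.2122], E[r] = 0.8901, γ^t·E[r] = 0.305319, running G = 2.151378
t=4: π = [0.1631, 0.2083, 0.1699, 0.2466, 0.2121], E[r] = 0.8899, γ^t·E[r] = 0.213655, running G = 2.365033
t=5: π = [0.1631, 0.2083, 0.1699, 0.2466, 0.2121], E[r] = 0.8898, γ^t·E[r] = 0.149545, running G = 2.514578
t=6: π = [0.1631, 0.2083, 0.1699, 0.2466, 0.2121], E[r] = 0.8898, γ^t·E[r] = 0.104682, running G = 2.619260

G = 2.6193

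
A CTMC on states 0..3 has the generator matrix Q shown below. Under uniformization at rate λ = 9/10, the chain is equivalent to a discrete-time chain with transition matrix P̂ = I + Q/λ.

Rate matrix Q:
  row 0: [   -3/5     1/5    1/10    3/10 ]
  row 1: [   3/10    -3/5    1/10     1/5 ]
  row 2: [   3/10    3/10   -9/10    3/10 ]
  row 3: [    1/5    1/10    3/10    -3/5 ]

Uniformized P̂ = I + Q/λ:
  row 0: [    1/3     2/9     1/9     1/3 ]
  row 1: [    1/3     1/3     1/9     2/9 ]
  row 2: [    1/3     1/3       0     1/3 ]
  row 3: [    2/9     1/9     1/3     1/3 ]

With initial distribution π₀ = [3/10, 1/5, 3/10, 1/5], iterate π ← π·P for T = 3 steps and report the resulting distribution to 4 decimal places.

t=0: π = [0.3000, 0.2000, 0.3000, 0.2000]
t=1: π = [0.3111, 0.2556, 0.1222, 0.3111]
t=2: π = [0.2988, 0.2296, 0.1667, 0.3049]
t=3: π = [0.2995, 0.2324, 0.1604, 0.3078]

π = [0.2995, 0.2324, 0.1604, 0.3078]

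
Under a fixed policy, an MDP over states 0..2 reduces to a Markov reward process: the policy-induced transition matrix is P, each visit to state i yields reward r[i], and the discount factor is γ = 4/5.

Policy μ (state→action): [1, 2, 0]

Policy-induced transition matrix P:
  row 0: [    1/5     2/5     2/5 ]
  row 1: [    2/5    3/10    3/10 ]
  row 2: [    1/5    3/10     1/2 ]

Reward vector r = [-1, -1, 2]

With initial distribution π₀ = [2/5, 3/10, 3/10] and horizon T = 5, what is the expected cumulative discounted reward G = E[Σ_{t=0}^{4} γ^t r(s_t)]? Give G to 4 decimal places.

t=0: π = [0.4000, 0.3000, 0.3000], E[r] = -0.1000, γ^t·E[r] = -0.100000, running G = -0.100000
t=1: π = [0.2600, 0.3400, 0.4000], E[r] = 0.2000, γ^t·E[r] = 0.160000, running G = 0.060000
t=2: π = [0.2680, 0.3260, 0.4060], E[r] = 0.2180, γ^t·E[r] = 0.139520, running G = 0.199520
t=3: π = [0.2652, 0.3268, 0.4080], E[r] = 0.2240, γ^t·E[r] = 0.114688, running G = 0.314208
t=4: π = [0.2654, 0.3265, 0.4081], E[r] = 0.2244, γ^t·E[r] = 0.091898, running G = 0.406106

G = 0.4061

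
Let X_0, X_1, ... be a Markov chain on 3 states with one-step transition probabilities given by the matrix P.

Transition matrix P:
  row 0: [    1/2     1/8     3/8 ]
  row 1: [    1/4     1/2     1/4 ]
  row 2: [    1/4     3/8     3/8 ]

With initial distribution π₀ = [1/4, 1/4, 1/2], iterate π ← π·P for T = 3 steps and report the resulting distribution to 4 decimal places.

t=0: π = [0.2500, 0.2500, 0.5000]
t=1: π = [0.3125, 0.3438, 0.3438]
t=2: π = [0.3281, 0.3398, 0.3320]
t=3: π = [0.3320, 0.3354, 0.3325]

π = [0.3320, 0.3354, 0.3325]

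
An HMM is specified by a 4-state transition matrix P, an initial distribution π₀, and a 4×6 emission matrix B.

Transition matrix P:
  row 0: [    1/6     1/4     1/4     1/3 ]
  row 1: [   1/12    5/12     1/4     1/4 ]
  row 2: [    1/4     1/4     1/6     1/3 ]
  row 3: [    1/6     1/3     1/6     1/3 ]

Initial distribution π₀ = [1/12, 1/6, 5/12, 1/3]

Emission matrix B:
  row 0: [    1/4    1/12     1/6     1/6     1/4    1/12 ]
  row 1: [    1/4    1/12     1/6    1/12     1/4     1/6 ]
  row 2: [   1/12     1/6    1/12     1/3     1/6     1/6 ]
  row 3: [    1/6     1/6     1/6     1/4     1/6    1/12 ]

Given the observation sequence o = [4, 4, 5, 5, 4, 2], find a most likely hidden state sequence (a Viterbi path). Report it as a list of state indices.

path = [3, 1, 1, 1, 1, 1]

t=0: δ = [2.083e-02, 4.167e-02, 6.944e-02, 5.556e-02]  (obs o_0=4)
t=1: δ = [4.340e-03, 4.630e-03, 1.929e-03, 3.858e-03]  ψ = [2, 3, 2, 2]  (obs o_1=4)
t=2: δ = [6.028e-05, 3.215e-04, 1.929e-04, 1.206e-04]  ψ = [0, 1, 1, 0]  (obs o_2=5)
t=3: δ = [4.019e-06, 2.233e-05, 1.340e-05, 6.698e-06]  ψ = [2, 1, 1, 1]  (obs o_3=5)
t=4: δ = [8.372e-07, 2.326e-06, 9.303e-07, 9.303e-07]  ψ = [2, 1, 1, 1]  (obs o_4=4)
t=5: δ = [3.876e-08, 1.615e-07, 4.845e-08, 9.690e-08]  ψ = [2, 1, 1, 1]  (obs o_5=2)
backtrack: best end state = 1; path = [3, 1, 1, 1, 1, 1]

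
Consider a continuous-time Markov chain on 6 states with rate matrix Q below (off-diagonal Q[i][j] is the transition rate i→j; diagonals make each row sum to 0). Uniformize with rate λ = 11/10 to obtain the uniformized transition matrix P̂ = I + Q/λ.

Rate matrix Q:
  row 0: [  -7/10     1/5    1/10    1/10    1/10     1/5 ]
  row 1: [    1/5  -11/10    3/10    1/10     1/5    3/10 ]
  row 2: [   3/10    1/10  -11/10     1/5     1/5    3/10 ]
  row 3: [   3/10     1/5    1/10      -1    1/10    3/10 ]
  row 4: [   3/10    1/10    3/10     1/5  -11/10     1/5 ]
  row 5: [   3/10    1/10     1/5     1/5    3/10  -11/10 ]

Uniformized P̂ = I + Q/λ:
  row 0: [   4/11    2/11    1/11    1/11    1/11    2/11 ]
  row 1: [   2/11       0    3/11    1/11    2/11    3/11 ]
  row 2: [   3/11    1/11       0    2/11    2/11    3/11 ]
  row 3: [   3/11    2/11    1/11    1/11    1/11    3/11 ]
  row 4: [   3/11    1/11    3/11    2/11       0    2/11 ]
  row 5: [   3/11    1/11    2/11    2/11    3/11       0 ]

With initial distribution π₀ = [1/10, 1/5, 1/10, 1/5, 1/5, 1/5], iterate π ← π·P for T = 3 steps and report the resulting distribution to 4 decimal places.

π = [0.2881, 0.1187, 0.1419, 0.1325, 0.1349, 0.1838]

t=0: π = [0.1000, 0.2000, 0.1000, 0.2000, 0.2000, 0.2000]
t=1: π = [0.2636, 0.1000, 0.1727, 0.1364, 0.1364, 0.1909]
t=2: π = [0.2876, 0.1182, 0.1355, 0.1364, 0.1380, 0.1843]
t=3: π = [0.2881, 0.1187, 0.1419, 0.1325, 0.1349, 0.1838]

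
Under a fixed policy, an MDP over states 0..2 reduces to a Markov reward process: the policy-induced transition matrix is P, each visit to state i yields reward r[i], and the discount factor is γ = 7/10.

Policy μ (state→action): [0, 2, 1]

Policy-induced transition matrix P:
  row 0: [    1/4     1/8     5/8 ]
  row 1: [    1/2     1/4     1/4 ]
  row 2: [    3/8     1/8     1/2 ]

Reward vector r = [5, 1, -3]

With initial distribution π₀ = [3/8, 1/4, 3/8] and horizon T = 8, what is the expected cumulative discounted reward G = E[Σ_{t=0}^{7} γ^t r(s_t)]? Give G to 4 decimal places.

t=0: π = [0.3750, 0.2500, 0.3750], E[r] = 1.0000, γ^t·E[r] = 1.000000, running G = 1.000000
t=1: π = [0.3594, 0.1563, 0.4844], E[r] = 0.5000, γ^t·E[r] = 0.350000, running G = 1.350000
t=2: π = [0.3496, 0.1445, 0.5059], E[r] = 0.3750, γ^t·E[r] = 0.183750, running G = 1.533750
t=3: π = [0.3494, 0.1431, 0.5076], E[r] = 0.3672, γ^t·E[r] = 0.125945, running G = 1.659695
t=4: π = [0.3492, 0.1429, 0.5079], E[r] = 0.3652, γ^t·E[r] = 0.087693, running G = 1.747388
t=5: π = [0.3492, 0.1429, 0.5079], E[r] = 0.3651, γ^t·E[r] = 0.061364, running G = 1.808753
t=6: π = [0.3492, 0.1429, 0.5079], E[r] = 0.3651, γ^t·E[r] = 0.042952, running G = 1.851704
t=7: π = [0.3492, 0.1429, 0.5079], E[r] = 0.3651, γ^t·E[r] = 0.030066, running G = 1.881770

G = 1.8818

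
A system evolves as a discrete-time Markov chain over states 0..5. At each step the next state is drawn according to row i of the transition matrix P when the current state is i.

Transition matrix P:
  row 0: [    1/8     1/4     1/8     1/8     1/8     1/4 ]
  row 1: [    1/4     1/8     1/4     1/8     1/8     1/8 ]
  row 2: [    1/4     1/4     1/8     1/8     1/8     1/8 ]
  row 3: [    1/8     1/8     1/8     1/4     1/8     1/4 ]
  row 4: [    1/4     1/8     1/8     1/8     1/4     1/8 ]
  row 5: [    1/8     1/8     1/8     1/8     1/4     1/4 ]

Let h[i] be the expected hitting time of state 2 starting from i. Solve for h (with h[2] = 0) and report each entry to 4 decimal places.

h = [6.8724, 6.0967, 0.0000, 6.9832, 6.9677, 6.9813]

First-step conditioning: h[2] = 0; for i ≠ 2, h[i] = 1 + Σ_k P[i][k]·h[k].
  h[0] = 1 + 1/8·h[0] + 1/4·h[1] + 1/8·h[3] + 1/8·h[4] + 1/4·h[5]
  h[1] = 1 + 1/4·h[0] + 1/8·h[1] + 1/8·h[3] + 1/8·h[4] + 1/8·h[5]
  h[3] = 1 + 1/8·h[0] + 1/8·h[1] + 1/4·h[3] + 1/8·h[4] + 1/4·h[5]
  h[4] = 1 + 1/4·h[0] + 1/8·h[1] + 1/8·h[3] + 1/4·h[4] + 1/8·h[5]
  h[5] = 1 + 1/8·h[0] + 1/8·h[1] + 1/8·h[3] + 1/4·h[4] + 1/4·h[5]
Solving the 5×5 linear system over states ≠ 2 gives exactly h = [5656/823, 25088/4115, 0, 28736/4115, 28672/4115, 28728/4115] (h[2] = 0 is the target).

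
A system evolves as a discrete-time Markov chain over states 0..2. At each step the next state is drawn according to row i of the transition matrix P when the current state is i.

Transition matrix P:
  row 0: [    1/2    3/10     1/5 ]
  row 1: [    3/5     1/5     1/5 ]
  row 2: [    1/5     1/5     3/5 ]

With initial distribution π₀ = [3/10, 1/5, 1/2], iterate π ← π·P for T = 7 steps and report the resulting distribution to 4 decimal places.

π = [0.4240, 0.2424, 0.3336]

t=0: π = [0.3000, 0.2000, 0.5000]
t=1: π = [0.3700, 0.2300, 0.4000]
t=2: π = [0.4030, 0.2370, 0.3600]
t=3: π = [0.4157, 0.2403, 0.3440]
t=4: π = [0.4208, 0.2416, 0.3376]
t=5: π = [0.4229, 0.2421, 0.3350]
t=6: π = [0.4237, 0.2423, 0.3340]
t=7: π = [0.4240, 0.2424, 0.3336]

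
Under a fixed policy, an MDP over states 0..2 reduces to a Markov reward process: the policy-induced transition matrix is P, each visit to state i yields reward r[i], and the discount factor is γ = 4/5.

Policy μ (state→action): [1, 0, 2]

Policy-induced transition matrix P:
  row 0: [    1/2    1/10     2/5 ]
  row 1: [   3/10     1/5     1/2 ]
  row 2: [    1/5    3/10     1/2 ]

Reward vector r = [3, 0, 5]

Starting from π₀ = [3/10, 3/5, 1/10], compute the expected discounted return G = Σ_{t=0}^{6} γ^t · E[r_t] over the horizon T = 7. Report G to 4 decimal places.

t=0: π = [0.3000, 0.6000, 0.1000], E[r] = 1.4000, γ^t·E[r] = 1.400000, running G = 1.400000
t=1: π = [0.3500, 0.1800, 0.4700], E[r] = 3.4000, γ^t·E[r] = 2.720000, running G = 4.120000
t=2: π = [0.3230, 0.2120, 0.4650], E[r] = 3.2940, γ^t·E[r] = 2.108160, running G = 6.228160
t=3: π = [0.3181, 0.2142, 0.4677], E[r] = 3.2928, γ^t·E[r] = 1.685914, running G = 7.914074
t=4: π = [0.3169, 0.2150, 0.4682], E[r] = 3.2915, γ^t·E[r] = 1.348198, running G = 9.262272
t=5: π = [0.3166, 0.2151, 0.4683], E[r] = 3.2912, γ^t·E[r] = 1.078470, running G = 10.340742
t=6: π = [0.3165, 0.2152, 0.4683], E[r] = 3.2912, γ^t·E[r] = 0.862758, running G = 11.203500

G = 11.2035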